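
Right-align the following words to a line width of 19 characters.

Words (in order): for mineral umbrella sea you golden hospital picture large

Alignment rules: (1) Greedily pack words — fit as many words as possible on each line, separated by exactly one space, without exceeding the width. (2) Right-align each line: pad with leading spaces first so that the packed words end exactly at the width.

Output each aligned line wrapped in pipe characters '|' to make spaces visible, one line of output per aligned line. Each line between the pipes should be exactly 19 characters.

Line 1: ['for', 'mineral'] (min_width=11, slack=8)
Line 2: ['umbrella', 'sea', 'you'] (min_width=16, slack=3)
Line 3: ['golden', 'hospital'] (min_width=15, slack=4)
Line 4: ['picture', 'large'] (min_width=13, slack=6)

Answer: |        for mineral|
|   umbrella sea you|
|    golden hospital|
|      picture large|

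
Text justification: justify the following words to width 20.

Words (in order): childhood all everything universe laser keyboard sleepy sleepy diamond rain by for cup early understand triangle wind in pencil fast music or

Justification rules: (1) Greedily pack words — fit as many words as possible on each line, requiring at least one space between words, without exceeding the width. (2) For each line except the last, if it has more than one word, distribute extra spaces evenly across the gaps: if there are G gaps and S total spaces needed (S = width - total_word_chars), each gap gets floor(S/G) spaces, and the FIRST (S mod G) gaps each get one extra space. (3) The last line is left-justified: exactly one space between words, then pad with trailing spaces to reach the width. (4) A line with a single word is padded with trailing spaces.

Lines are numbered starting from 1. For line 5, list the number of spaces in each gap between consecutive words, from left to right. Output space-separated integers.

Line 1: ['childhood', 'all'] (min_width=13, slack=7)
Line 2: ['everything', 'universe'] (min_width=19, slack=1)
Line 3: ['laser', 'keyboard'] (min_width=14, slack=6)
Line 4: ['sleepy', 'sleepy'] (min_width=13, slack=7)
Line 5: ['diamond', 'rain', 'by', 'for'] (min_width=19, slack=1)
Line 6: ['cup', 'early', 'understand'] (min_width=20, slack=0)
Line 7: ['triangle', 'wind', 'in'] (min_width=16, slack=4)
Line 8: ['pencil', 'fast', 'music', 'or'] (min_width=20, slack=0)

Answer: 2 1 1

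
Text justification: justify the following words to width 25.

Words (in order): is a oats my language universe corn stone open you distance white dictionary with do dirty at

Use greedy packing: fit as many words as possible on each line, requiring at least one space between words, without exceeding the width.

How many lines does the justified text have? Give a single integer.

Line 1: ['is', 'a', 'oats', 'my', 'language'] (min_width=21, slack=4)
Line 2: ['universe', 'corn', 'stone', 'open'] (min_width=24, slack=1)
Line 3: ['you', 'distance', 'white'] (min_width=18, slack=7)
Line 4: ['dictionary', 'with', 'do', 'dirty'] (min_width=24, slack=1)
Line 5: ['at'] (min_width=2, slack=23)
Total lines: 5

Answer: 5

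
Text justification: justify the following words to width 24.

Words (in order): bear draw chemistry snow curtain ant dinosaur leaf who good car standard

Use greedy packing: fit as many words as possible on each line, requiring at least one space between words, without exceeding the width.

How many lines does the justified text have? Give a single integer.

Answer: 4

Derivation:
Line 1: ['bear', 'draw', 'chemistry', 'snow'] (min_width=24, slack=0)
Line 2: ['curtain', 'ant', 'dinosaur'] (min_width=20, slack=4)
Line 3: ['leaf', 'who', 'good', 'car'] (min_width=17, slack=7)
Line 4: ['standard'] (min_width=8, slack=16)
Total lines: 4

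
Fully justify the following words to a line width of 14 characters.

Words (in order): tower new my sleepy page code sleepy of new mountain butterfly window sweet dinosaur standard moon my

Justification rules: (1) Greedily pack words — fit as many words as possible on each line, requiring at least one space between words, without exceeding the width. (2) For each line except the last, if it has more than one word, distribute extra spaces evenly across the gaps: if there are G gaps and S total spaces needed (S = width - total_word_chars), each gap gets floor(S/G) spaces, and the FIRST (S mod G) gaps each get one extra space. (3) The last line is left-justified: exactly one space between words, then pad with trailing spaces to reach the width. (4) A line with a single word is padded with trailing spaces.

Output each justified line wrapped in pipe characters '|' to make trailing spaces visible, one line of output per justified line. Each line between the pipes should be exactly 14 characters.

Line 1: ['tower', 'new', 'my'] (min_width=12, slack=2)
Line 2: ['sleepy', 'page'] (min_width=11, slack=3)
Line 3: ['code', 'sleepy', 'of'] (min_width=14, slack=0)
Line 4: ['new', 'mountain'] (min_width=12, slack=2)
Line 5: ['butterfly'] (min_width=9, slack=5)
Line 6: ['window', 'sweet'] (min_width=12, slack=2)
Line 7: ['dinosaur'] (min_width=8, slack=6)
Line 8: ['standard', 'moon'] (min_width=13, slack=1)
Line 9: ['my'] (min_width=2, slack=12)

Answer: |tower  new  my|
|sleepy    page|
|code sleepy of|
|new   mountain|
|butterfly     |
|window   sweet|
|dinosaur      |
|standard  moon|
|my            |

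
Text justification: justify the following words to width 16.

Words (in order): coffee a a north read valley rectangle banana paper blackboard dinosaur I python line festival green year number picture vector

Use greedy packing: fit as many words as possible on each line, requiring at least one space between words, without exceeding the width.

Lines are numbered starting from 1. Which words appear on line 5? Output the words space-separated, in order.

Line 1: ['coffee', 'a', 'a', 'north'] (min_width=16, slack=0)
Line 2: ['read', 'valley'] (min_width=11, slack=5)
Line 3: ['rectangle', 'banana'] (min_width=16, slack=0)
Line 4: ['paper', 'blackboard'] (min_width=16, slack=0)
Line 5: ['dinosaur', 'I'] (min_width=10, slack=6)
Line 6: ['python', 'line'] (min_width=11, slack=5)
Line 7: ['festival', 'green'] (min_width=14, slack=2)
Line 8: ['year', 'number'] (min_width=11, slack=5)
Line 9: ['picture', 'vector'] (min_width=14, slack=2)

Answer: dinosaur I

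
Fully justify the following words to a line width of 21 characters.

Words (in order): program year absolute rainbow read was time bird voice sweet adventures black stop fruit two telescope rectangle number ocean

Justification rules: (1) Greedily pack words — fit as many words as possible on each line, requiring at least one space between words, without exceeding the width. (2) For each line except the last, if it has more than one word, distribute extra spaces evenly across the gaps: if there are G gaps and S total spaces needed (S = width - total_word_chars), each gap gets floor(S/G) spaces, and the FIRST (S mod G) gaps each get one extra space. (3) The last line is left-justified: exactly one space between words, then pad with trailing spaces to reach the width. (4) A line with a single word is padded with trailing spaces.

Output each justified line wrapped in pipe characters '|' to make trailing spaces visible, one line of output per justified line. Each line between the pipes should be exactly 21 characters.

Answer: |program year absolute|
|rainbow read was time|
|bird    voice   sweet|
|adventures black stop|
|fruit  two  telescope|
|rectangle      number|
|ocean                |

Derivation:
Line 1: ['program', 'year', 'absolute'] (min_width=21, slack=0)
Line 2: ['rainbow', 'read', 'was', 'time'] (min_width=21, slack=0)
Line 3: ['bird', 'voice', 'sweet'] (min_width=16, slack=5)
Line 4: ['adventures', 'black', 'stop'] (min_width=21, slack=0)
Line 5: ['fruit', 'two', 'telescope'] (min_width=19, slack=2)
Line 6: ['rectangle', 'number'] (min_width=16, slack=5)
Line 7: ['ocean'] (min_width=5, slack=16)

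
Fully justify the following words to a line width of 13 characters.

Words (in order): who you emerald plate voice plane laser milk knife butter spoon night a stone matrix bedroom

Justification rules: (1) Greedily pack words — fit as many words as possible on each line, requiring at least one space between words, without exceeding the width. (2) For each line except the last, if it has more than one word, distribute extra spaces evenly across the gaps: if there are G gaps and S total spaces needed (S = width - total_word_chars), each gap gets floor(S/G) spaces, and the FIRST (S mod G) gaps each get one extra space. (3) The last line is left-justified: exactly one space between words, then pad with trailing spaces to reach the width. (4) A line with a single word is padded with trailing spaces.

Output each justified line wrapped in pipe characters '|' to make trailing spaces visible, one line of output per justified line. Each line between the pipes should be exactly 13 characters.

Answer: |who       you|
|emerald plate|
|voice   plane|
|laser    milk|
|knife  butter|
|spoon night a|
|stone  matrix|
|bedroom      |

Derivation:
Line 1: ['who', 'you'] (min_width=7, slack=6)
Line 2: ['emerald', 'plate'] (min_width=13, slack=0)
Line 3: ['voice', 'plane'] (min_width=11, slack=2)
Line 4: ['laser', 'milk'] (min_width=10, slack=3)
Line 5: ['knife', 'butter'] (min_width=12, slack=1)
Line 6: ['spoon', 'night', 'a'] (min_width=13, slack=0)
Line 7: ['stone', 'matrix'] (min_width=12, slack=1)
Line 8: ['bedroom'] (min_width=7, slack=6)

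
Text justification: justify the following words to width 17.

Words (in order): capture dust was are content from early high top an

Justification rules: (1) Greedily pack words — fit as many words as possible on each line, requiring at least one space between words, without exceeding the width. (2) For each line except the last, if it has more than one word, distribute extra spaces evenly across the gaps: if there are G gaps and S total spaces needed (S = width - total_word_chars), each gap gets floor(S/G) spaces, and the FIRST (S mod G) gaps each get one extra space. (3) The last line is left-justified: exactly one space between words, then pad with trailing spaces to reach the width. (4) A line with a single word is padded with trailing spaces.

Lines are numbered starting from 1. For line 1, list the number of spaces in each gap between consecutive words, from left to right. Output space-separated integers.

Answer: 2 1

Derivation:
Line 1: ['capture', 'dust', 'was'] (min_width=16, slack=1)
Line 2: ['are', 'content', 'from'] (min_width=16, slack=1)
Line 3: ['early', 'high', 'top', 'an'] (min_width=17, slack=0)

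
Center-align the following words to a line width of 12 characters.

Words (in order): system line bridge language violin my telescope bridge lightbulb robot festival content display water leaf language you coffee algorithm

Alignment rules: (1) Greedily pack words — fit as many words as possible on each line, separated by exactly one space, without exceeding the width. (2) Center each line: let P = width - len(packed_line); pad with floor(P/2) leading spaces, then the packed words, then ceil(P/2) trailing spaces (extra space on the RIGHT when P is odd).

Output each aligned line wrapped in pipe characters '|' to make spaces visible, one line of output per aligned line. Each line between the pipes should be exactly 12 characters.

Answer: |system line |
|   bridge   |
|  language  |
| violin my  |
| telescope  |
|   bridge   |
| lightbulb  |
|   robot    |
|  festival  |
|  content   |
|  display   |
| water leaf |
|language you|
|   coffee   |
| algorithm  |

Derivation:
Line 1: ['system', 'line'] (min_width=11, slack=1)
Line 2: ['bridge'] (min_width=6, slack=6)
Line 3: ['language'] (min_width=8, slack=4)
Line 4: ['violin', 'my'] (min_width=9, slack=3)
Line 5: ['telescope'] (min_width=9, slack=3)
Line 6: ['bridge'] (min_width=6, slack=6)
Line 7: ['lightbulb'] (min_width=9, slack=3)
Line 8: ['robot'] (min_width=5, slack=7)
Line 9: ['festival'] (min_width=8, slack=4)
Line 10: ['content'] (min_width=7, slack=5)
Line 11: ['display'] (min_width=7, slack=5)
Line 12: ['water', 'leaf'] (min_width=10, slack=2)
Line 13: ['language', 'you'] (min_width=12, slack=0)
Line 14: ['coffee'] (min_width=6, slack=6)
Line 15: ['algorithm'] (min_width=9, slack=3)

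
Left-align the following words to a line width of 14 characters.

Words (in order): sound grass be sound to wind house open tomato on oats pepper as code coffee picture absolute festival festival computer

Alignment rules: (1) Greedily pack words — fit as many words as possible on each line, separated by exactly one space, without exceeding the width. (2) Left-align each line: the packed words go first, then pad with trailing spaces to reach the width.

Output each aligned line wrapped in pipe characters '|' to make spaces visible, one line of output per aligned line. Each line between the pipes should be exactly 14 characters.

Line 1: ['sound', 'grass', 'be'] (min_width=14, slack=0)
Line 2: ['sound', 'to', 'wind'] (min_width=13, slack=1)
Line 3: ['house', 'open'] (min_width=10, slack=4)
Line 4: ['tomato', 'on', 'oats'] (min_width=14, slack=0)
Line 5: ['pepper', 'as', 'code'] (min_width=14, slack=0)
Line 6: ['coffee', 'picture'] (min_width=14, slack=0)
Line 7: ['absolute'] (min_width=8, slack=6)
Line 8: ['festival'] (min_width=8, slack=6)
Line 9: ['festival'] (min_width=8, slack=6)
Line 10: ['computer'] (min_width=8, slack=6)

Answer: |sound grass be|
|sound to wind |
|house open    |
|tomato on oats|
|pepper as code|
|coffee picture|
|absolute      |
|festival      |
|festival      |
|computer      |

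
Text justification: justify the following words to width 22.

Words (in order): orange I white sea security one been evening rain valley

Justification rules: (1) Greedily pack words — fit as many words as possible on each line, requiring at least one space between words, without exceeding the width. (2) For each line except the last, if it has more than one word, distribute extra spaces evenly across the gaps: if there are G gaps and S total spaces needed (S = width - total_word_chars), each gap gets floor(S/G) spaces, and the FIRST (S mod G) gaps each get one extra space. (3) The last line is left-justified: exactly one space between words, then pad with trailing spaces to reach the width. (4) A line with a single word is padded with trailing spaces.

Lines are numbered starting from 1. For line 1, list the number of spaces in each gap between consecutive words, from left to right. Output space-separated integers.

Answer: 3 2 2

Derivation:
Line 1: ['orange', 'I', 'white', 'sea'] (min_width=18, slack=4)
Line 2: ['security', 'one', 'been'] (min_width=17, slack=5)
Line 3: ['evening', 'rain', 'valley'] (min_width=19, slack=3)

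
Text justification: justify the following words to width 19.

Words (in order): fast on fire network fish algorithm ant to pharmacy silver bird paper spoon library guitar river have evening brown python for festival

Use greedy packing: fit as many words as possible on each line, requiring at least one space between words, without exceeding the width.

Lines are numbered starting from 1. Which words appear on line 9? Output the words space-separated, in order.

Answer: festival

Derivation:
Line 1: ['fast', 'on', 'fire'] (min_width=12, slack=7)
Line 2: ['network', 'fish'] (min_width=12, slack=7)
Line 3: ['algorithm', 'ant', 'to'] (min_width=16, slack=3)
Line 4: ['pharmacy', 'silver'] (min_width=15, slack=4)
Line 5: ['bird', 'paper', 'spoon'] (min_width=16, slack=3)
Line 6: ['library', 'guitar'] (min_width=14, slack=5)
Line 7: ['river', 'have', 'evening'] (min_width=18, slack=1)
Line 8: ['brown', 'python', 'for'] (min_width=16, slack=3)
Line 9: ['festival'] (min_width=8, slack=11)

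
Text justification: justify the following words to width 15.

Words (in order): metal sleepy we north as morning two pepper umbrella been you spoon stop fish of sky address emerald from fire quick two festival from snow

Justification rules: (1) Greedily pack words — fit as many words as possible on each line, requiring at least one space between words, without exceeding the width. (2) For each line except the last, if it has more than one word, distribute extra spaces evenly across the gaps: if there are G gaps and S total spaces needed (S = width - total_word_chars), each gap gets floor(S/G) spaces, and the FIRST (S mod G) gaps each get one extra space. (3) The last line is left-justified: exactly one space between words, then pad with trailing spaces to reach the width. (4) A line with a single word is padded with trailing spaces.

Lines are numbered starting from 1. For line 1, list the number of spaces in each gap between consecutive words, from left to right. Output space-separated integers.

Line 1: ['metal', 'sleepy', 'we'] (min_width=15, slack=0)
Line 2: ['north', 'as'] (min_width=8, slack=7)
Line 3: ['morning', 'two'] (min_width=11, slack=4)
Line 4: ['pepper', 'umbrella'] (min_width=15, slack=0)
Line 5: ['been', 'you', 'spoon'] (min_width=14, slack=1)
Line 6: ['stop', 'fish', 'of'] (min_width=12, slack=3)
Line 7: ['sky', 'address'] (min_width=11, slack=4)
Line 8: ['emerald', 'from'] (min_width=12, slack=3)
Line 9: ['fire', 'quick', 'two'] (min_width=14, slack=1)
Line 10: ['festival', 'from'] (min_width=13, slack=2)
Line 11: ['snow'] (min_width=4, slack=11)

Answer: 1 1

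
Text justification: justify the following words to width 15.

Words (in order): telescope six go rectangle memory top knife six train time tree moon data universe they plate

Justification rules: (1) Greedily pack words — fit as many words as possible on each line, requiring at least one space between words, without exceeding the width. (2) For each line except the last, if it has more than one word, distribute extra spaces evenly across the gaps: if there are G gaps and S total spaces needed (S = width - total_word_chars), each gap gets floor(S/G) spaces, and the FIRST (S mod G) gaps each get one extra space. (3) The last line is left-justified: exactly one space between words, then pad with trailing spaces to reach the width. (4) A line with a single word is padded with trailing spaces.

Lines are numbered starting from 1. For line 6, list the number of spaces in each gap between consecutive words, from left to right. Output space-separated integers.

Line 1: ['telescope', 'six'] (min_width=13, slack=2)
Line 2: ['go', 'rectangle'] (min_width=12, slack=3)
Line 3: ['memory', 'top'] (min_width=10, slack=5)
Line 4: ['knife', 'six', 'train'] (min_width=15, slack=0)
Line 5: ['time', 'tree', 'moon'] (min_width=14, slack=1)
Line 6: ['data', 'universe'] (min_width=13, slack=2)
Line 7: ['they', 'plate'] (min_width=10, slack=5)

Answer: 3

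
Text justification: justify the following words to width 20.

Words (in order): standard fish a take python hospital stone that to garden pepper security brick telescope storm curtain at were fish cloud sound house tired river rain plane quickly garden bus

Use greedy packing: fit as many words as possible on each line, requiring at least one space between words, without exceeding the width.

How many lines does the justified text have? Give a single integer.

Answer: 10

Derivation:
Line 1: ['standard', 'fish', 'a', 'take'] (min_width=20, slack=0)
Line 2: ['python', 'hospital'] (min_width=15, slack=5)
Line 3: ['stone', 'that', 'to', 'garden'] (min_width=20, slack=0)
Line 4: ['pepper', 'security'] (min_width=15, slack=5)
Line 5: ['brick', 'telescope'] (min_width=15, slack=5)
Line 6: ['storm', 'curtain', 'at'] (min_width=16, slack=4)
Line 7: ['were', 'fish', 'cloud'] (min_width=15, slack=5)
Line 8: ['sound', 'house', 'tired'] (min_width=17, slack=3)
Line 9: ['river', 'rain', 'plane'] (min_width=16, slack=4)
Line 10: ['quickly', 'garden', 'bus'] (min_width=18, slack=2)
Total lines: 10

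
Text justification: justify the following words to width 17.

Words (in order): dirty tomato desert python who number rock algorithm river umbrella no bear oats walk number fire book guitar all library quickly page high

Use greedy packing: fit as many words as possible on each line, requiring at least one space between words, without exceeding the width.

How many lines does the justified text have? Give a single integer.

Line 1: ['dirty', 'tomato'] (min_width=12, slack=5)
Line 2: ['desert', 'python', 'who'] (min_width=17, slack=0)
Line 3: ['number', 'rock'] (min_width=11, slack=6)
Line 4: ['algorithm', 'river'] (min_width=15, slack=2)
Line 5: ['umbrella', 'no', 'bear'] (min_width=16, slack=1)
Line 6: ['oats', 'walk', 'number'] (min_width=16, slack=1)
Line 7: ['fire', 'book', 'guitar'] (min_width=16, slack=1)
Line 8: ['all', 'library'] (min_width=11, slack=6)
Line 9: ['quickly', 'page', 'high'] (min_width=17, slack=0)
Total lines: 9

Answer: 9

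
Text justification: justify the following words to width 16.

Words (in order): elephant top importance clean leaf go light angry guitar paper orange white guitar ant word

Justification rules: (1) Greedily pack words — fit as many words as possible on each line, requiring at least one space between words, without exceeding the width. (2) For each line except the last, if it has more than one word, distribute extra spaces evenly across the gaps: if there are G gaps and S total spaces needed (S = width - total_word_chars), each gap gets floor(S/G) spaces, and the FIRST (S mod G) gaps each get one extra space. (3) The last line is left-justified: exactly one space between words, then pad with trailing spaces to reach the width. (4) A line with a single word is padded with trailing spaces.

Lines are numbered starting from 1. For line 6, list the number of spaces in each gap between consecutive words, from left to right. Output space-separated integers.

Answer: 1 1

Derivation:
Line 1: ['elephant', 'top'] (min_width=12, slack=4)
Line 2: ['importance', 'clean'] (min_width=16, slack=0)
Line 3: ['leaf', 'go', 'light'] (min_width=13, slack=3)
Line 4: ['angry', 'guitar'] (min_width=12, slack=4)
Line 5: ['paper', 'orange'] (min_width=12, slack=4)
Line 6: ['white', 'guitar', 'ant'] (min_width=16, slack=0)
Line 7: ['word'] (min_width=4, slack=12)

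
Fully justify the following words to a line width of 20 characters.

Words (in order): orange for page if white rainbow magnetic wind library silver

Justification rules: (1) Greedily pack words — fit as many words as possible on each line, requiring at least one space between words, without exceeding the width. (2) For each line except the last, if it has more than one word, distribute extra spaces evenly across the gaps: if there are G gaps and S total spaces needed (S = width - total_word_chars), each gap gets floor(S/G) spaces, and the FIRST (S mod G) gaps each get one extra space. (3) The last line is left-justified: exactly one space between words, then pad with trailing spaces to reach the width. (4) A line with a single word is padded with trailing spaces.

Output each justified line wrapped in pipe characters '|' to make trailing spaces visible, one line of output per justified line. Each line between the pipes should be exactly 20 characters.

Line 1: ['orange', 'for', 'page', 'if'] (min_width=18, slack=2)
Line 2: ['white', 'rainbow'] (min_width=13, slack=7)
Line 3: ['magnetic', 'wind'] (min_width=13, slack=7)
Line 4: ['library', 'silver'] (min_width=14, slack=6)

Answer: |orange  for  page if|
|white        rainbow|
|magnetic        wind|
|library silver      |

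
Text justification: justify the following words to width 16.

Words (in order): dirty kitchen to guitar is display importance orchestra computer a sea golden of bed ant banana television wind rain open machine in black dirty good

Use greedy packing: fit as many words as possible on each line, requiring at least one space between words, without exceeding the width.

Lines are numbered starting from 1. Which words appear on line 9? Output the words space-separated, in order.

Answer: television wind

Derivation:
Line 1: ['dirty', 'kitchen', 'to'] (min_width=16, slack=0)
Line 2: ['guitar', 'is'] (min_width=9, slack=7)
Line 3: ['display'] (min_width=7, slack=9)
Line 4: ['importance'] (min_width=10, slack=6)
Line 5: ['orchestra'] (min_width=9, slack=7)
Line 6: ['computer', 'a', 'sea'] (min_width=14, slack=2)
Line 7: ['golden', 'of', 'bed'] (min_width=13, slack=3)
Line 8: ['ant', 'banana'] (min_width=10, slack=6)
Line 9: ['television', 'wind'] (min_width=15, slack=1)
Line 10: ['rain', 'open'] (min_width=9, slack=7)
Line 11: ['machine', 'in', 'black'] (min_width=16, slack=0)
Line 12: ['dirty', 'good'] (min_width=10, slack=6)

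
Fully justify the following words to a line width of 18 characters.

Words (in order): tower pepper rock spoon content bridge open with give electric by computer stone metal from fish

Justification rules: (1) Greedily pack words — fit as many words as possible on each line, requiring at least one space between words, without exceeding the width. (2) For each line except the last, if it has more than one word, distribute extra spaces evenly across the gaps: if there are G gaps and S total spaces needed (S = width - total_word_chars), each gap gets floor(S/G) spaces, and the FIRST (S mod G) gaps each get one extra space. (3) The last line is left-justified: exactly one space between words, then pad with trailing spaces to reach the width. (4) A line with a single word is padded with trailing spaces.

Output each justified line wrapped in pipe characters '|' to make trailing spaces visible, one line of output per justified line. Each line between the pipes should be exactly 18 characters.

Line 1: ['tower', 'pepper', 'rock'] (min_width=17, slack=1)
Line 2: ['spoon', 'content'] (min_width=13, slack=5)
Line 3: ['bridge', 'open', 'with'] (min_width=16, slack=2)
Line 4: ['give', 'electric', 'by'] (min_width=16, slack=2)
Line 5: ['computer', 'stone'] (min_width=14, slack=4)
Line 6: ['metal', 'from', 'fish'] (min_width=15, slack=3)

Answer: |tower  pepper rock|
|spoon      content|
|bridge  open  with|
|give  electric  by|
|computer     stone|
|metal from fish   |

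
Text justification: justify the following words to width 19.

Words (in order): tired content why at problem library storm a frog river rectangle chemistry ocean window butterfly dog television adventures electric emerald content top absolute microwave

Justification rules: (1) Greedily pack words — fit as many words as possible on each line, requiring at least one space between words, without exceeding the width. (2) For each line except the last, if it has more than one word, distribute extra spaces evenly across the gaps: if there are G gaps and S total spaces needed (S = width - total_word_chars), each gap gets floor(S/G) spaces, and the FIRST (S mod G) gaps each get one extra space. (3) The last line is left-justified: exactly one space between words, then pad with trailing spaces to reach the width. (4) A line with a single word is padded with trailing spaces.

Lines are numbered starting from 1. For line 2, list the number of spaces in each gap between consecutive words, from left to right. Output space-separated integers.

Answer: 2 1

Derivation:
Line 1: ['tired', 'content', 'why'] (min_width=17, slack=2)
Line 2: ['at', 'problem', 'library'] (min_width=18, slack=1)
Line 3: ['storm', 'a', 'frog', 'river'] (min_width=18, slack=1)
Line 4: ['rectangle', 'chemistry'] (min_width=19, slack=0)
Line 5: ['ocean', 'window'] (min_width=12, slack=7)
Line 6: ['butterfly', 'dog'] (min_width=13, slack=6)
Line 7: ['television'] (min_width=10, slack=9)
Line 8: ['adventures', 'electric'] (min_width=19, slack=0)
Line 9: ['emerald', 'content', 'top'] (min_width=19, slack=0)
Line 10: ['absolute', 'microwave'] (min_width=18, slack=1)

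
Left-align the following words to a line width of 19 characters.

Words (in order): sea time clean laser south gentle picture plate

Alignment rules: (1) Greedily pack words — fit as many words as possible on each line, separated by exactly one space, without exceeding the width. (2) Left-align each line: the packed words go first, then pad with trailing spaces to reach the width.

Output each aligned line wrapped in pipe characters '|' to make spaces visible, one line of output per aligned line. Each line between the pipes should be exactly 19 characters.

Answer: |sea time clean     |
|laser south gentle |
|picture plate      |

Derivation:
Line 1: ['sea', 'time', 'clean'] (min_width=14, slack=5)
Line 2: ['laser', 'south', 'gentle'] (min_width=18, slack=1)
Line 3: ['picture', 'plate'] (min_width=13, slack=6)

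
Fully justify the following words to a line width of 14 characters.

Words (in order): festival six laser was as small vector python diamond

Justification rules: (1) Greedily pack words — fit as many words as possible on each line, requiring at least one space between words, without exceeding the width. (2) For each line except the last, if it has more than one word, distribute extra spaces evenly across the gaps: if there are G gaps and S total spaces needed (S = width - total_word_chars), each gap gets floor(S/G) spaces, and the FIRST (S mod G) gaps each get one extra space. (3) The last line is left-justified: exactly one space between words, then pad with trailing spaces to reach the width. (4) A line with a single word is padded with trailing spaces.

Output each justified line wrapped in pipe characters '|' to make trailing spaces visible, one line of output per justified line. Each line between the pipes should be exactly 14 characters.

Line 1: ['festival', 'six'] (min_width=12, slack=2)
Line 2: ['laser', 'was', 'as'] (min_width=12, slack=2)
Line 3: ['small', 'vector'] (min_width=12, slack=2)
Line 4: ['python', 'diamond'] (min_width=14, slack=0)

Answer: |festival   six|
|laser  was  as|
|small   vector|
|python diamond|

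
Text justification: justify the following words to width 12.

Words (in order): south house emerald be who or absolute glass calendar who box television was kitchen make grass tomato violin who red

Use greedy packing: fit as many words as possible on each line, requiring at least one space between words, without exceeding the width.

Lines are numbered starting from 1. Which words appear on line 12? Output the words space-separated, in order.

Answer: violin who

Derivation:
Line 1: ['south', 'house'] (min_width=11, slack=1)
Line 2: ['emerald', 'be'] (min_width=10, slack=2)
Line 3: ['who', 'or'] (min_width=6, slack=6)
Line 4: ['absolute'] (min_width=8, slack=4)
Line 5: ['glass'] (min_width=5, slack=7)
Line 6: ['calendar', 'who'] (min_width=12, slack=0)
Line 7: ['box'] (min_width=3, slack=9)
Line 8: ['television'] (min_width=10, slack=2)
Line 9: ['was', 'kitchen'] (min_width=11, slack=1)
Line 10: ['make', 'grass'] (min_width=10, slack=2)
Line 11: ['tomato'] (min_width=6, slack=6)
Line 12: ['violin', 'who'] (min_width=10, slack=2)
Line 13: ['red'] (min_width=3, slack=9)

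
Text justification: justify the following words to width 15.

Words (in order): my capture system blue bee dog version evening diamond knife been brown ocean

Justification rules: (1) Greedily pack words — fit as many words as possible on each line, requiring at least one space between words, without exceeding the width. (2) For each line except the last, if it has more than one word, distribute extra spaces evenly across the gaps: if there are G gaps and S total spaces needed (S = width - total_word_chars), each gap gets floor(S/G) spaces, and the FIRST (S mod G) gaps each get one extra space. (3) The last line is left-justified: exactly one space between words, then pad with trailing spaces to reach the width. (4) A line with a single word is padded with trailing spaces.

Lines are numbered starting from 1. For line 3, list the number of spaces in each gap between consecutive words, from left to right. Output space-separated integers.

Answer: 5

Derivation:
Line 1: ['my', 'capture'] (min_width=10, slack=5)
Line 2: ['system', 'blue', 'bee'] (min_width=15, slack=0)
Line 3: ['dog', 'version'] (min_width=11, slack=4)
Line 4: ['evening', 'diamond'] (min_width=15, slack=0)
Line 5: ['knife', 'been'] (min_width=10, slack=5)
Line 6: ['brown', 'ocean'] (min_width=11, slack=4)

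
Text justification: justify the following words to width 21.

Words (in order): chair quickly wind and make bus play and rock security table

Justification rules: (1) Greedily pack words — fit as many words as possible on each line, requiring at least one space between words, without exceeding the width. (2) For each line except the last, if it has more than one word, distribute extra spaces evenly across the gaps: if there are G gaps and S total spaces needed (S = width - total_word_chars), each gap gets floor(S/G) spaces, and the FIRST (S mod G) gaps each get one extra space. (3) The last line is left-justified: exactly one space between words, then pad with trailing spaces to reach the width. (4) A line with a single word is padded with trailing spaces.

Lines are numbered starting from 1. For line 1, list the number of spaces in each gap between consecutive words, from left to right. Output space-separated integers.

Line 1: ['chair', 'quickly', 'wind'] (min_width=18, slack=3)
Line 2: ['and', 'make', 'bus', 'play', 'and'] (min_width=21, slack=0)
Line 3: ['rock', 'security', 'table'] (min_width=19, slack=2)

Answer: 3 2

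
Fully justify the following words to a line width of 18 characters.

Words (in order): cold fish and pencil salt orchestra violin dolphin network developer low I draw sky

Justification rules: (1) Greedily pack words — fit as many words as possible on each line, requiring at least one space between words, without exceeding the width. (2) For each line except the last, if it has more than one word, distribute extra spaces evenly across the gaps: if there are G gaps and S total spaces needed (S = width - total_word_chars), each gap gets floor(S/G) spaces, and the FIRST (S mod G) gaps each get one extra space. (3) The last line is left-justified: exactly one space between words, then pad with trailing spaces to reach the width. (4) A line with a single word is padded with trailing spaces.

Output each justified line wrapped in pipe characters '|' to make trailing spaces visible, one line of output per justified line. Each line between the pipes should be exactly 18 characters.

Answer: |cold    fish   and|
|pencil        salt|
|orchestra   violin|
|dolphin    network|
|developer   low  I|
|draw sky          |

Derivation:
Line 1: ['cold', 'fish', 'and'] (min_width=13, slack=5)
Line 2: ['pencil', 'salt'] (min_width=11, slack=7)
Line 3: ['orchestra', 'violin'] (min_width=16, slack=2)
Line 4: ['dolphin', 'network'] (min_width=15, slack=3)
Line 5: ['developer', 'low', 'I'] (min_width=15, slack=3)
Line 6: ['draw', 'sky'] (min_width=8, slack=10)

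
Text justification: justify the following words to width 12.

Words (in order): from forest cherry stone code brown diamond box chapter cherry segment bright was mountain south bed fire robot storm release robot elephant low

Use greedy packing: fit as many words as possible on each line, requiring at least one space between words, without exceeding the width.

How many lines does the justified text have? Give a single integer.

Answer: 15

Derivation:
Line 1: ['from', 'forest'] (min_width=11, slack=1)
Line 2: ['cherry', 'stone'] (min_width=12, slack=0)
Line 3: ['code', 'brown'] (min_width=10, slack=2)
Line 4: ['diamond', 'box'] (min_width=11, slack=1)
Line 5: ['chapter'] (min_width=7, slack=5)
Line 6: ['cherry'] (min_width=6, slack=6)
Line 7: ['segment'] (min_width=7, slack=5)
Line 8: ['bright', 'was'] (min_width=10, slack=2)
Line 9: ['mountain'] (min_width=8, slack=4)
Line 10: ['south', 'bed'] (min_width=9, slack=3)
Line 11: ['fire', 'robot'] (min_width=10, slack=2)
Line 12: ['storm'] (min_width=5, slack=7)
Line 13: ['release'] (min_width=7, slack=5)
Line 14: ['robot'] (min_width=5, slack=7)
Line 15: ['elephant', 'low'] (min_width=12, slack=0)
Total lines: 15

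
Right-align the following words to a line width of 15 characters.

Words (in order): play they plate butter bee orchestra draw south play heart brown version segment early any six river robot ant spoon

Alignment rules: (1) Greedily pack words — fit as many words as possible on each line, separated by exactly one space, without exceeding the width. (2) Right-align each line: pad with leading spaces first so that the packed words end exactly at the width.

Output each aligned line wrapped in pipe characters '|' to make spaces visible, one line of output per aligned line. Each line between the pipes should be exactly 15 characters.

Line 1: ['play', 'they', 'plate'] (min_width=15, slack=0)
Line 2: ['butter', 'bee'] (min_width=10, slack=5)
Line 3: ['orchestra', 'draw'] (min_width=14, slack=1)
Line 4: ['south', 'play'] (min_width=10, slack=5)
Line 5: ['heart', 'brown'] (min_width=11, slack=4)
Line 6: ['version', 'segment'] (min_width=15, slack=0)
Line 7: ['early', 'any', 'six'] (min_width=13, slack=2)
Line 8: ['river', 'robot', 'ant'] (min_width=15, slack=0)
Line 9: ['spoon'] (min_width=5, slack=10)

Answer: |play they plate|
|     butter bee|
| orchestra draw|
|     south play|
|    heart brown|
|version segment|
|  early any six|
|river robot ant|
|          spoon|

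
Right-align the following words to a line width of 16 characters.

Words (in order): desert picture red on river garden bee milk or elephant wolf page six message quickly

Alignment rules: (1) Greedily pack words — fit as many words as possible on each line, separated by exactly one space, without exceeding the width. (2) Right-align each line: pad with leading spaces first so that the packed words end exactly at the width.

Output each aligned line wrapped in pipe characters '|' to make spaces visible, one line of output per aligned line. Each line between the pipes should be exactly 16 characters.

Answer: |  desert picture|
|    red on river|
| garden bee milk|
|or elephant wolf|
|page six message|
|         quickly|

Derivation:
Line 1: ['desert', 'picture'] (min_width=14, slack=2)
Line 2: ['red', 'on', 'river'] (min_width=12, slack=4)
Line 3: ['garden', 'bee', 'milk'] (min_width=15, slack=1)
Line 4: ['or', 'elephant', 'wolf'] (min_width=16, slack=0)
Line 5: ['page', 'six', 'message'] (min_width=16, slack=0)
Line 6: ['quickly'] (min_width=7, slack=9)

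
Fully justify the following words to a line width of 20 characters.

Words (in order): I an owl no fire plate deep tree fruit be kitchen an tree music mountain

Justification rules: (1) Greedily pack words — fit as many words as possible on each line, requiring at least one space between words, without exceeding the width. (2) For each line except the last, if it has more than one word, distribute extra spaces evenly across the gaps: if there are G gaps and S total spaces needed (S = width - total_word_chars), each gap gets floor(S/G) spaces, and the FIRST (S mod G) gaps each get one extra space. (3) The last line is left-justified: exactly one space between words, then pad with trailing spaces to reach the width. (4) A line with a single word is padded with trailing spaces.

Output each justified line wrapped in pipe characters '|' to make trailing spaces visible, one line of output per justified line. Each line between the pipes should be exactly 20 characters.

Line 1: ['I', 'an', 'owl', 'no', 'fire'] (min_width=16, slack=4)
Line 2: ['plate', 'deep', 'tree'] (min_width=15, slack=5)
Line 3: ['fruit', 'be', 'kitchen', 'an'] (min_width=19, slack=1)
Line 4: ['tree', 'music', 'mountain'] (min_width=19, slack=1)

Answer: |I  an  owl  no  fire|
|plate    deep   tree|
|fruit  be kitchen an|
|tree music mountain |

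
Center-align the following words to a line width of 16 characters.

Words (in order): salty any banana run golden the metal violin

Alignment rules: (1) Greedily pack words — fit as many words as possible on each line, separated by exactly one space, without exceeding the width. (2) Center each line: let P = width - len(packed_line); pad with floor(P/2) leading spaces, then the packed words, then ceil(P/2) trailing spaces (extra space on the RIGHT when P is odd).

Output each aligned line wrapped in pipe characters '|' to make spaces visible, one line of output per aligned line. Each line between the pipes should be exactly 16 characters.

Answer: |salty any banana|
| run golden the |
|  metal violin  |

Derivation:
Line 1: ['salty', 'any', 'banana'] (min_width=16, slack=0)
Line 2: ['run', 'golden', 'the'] (min_width=14, slack=2)
Line 3: ['metal', 'violin'] (min_width=12, slack=4)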